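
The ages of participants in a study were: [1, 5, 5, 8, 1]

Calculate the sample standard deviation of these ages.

3

Step 1: Compute the mean: 4
Step 2: Sum of squared deviations from the mean: 36
Step 3: Sample variance = 36 / 4 = 9
Step 4: Standard deviation = sqrt(9) = 3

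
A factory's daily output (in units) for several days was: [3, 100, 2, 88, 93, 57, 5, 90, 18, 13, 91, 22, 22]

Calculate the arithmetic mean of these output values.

46.4615

Step 1: Sum all values: 3 + 100 + 2 + 88 + 93 + 57 + 5 + 90 + 18 + 13 + 91 + 22 + 22 = 604
Step 2: Count the number of values: n = 13
Step 3: Mean = sum / n = 604 / 13 = 46.4615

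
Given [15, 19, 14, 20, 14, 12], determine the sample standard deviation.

3.1411

Step 1: Compute the mean: 15.6667
Step 2: Sum of squared deviations from the mean: 49.3333
Step 3: Sample variance = 49.3333 / 5 = 9.8667
Step 4: Standard deviation = sqrt(9.8667) = 3.1411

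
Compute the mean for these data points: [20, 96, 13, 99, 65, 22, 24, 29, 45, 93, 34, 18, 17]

44.2308

Step 1: Sum all values: 20 + 96 + 13 + 99 + 65 + 22 + 24 + 29 + 45 + 93 + 34 + 18 + 17 = 575
Step 2: Count the number of values: n = 13
Step 3: Mean = sum / n = 575 / 13 = 44.2308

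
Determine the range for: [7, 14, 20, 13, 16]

13

Step 1: Identify the maximum value: max = 20
Step 2: Identify the minimum value: min = 7
Step 3: Range = max - min = 20 - 7 = 13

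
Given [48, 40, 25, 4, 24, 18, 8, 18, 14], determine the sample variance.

203.6111

Step 1: Compute the mean: (48 + 40 + 25 + 4 + 24 + 18 + 8 + 18 + 14) / 9 = 22.1111
Step 2: Compute squared deviations from the mean:
  (48 - 22.1111)^2 = 670.2346
  (40 - 22.1111)^2 = 320.0123
  (25 - 22.1111)^2 = 8.3457
  (4 - 22.1111)^2 = 328.0123
  (24 - 22.1111)^2 = 3.5679
  (18 - 22.1111)^2 = 16.9012
  (8 - 22.1111)^2 = 199.1235
  (18 - 22.1111)^2 = 16.9012
  (14 - 22.1111)^2 = 65.7901
Step 3: Sum of squared deviations = 1628.8889
Step 4: Sample variance = 1628.8889 / 8 = 203.6111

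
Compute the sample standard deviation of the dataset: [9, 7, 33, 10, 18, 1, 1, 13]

10.3923

Step 1: Compute the mean: 11.5
Step 2: Sum of squared deviations from the mean: 756
Step 3: Sample variance = 756 / 7 = 108
Step 4: Standard deviation = sqrt(108) = 10.3923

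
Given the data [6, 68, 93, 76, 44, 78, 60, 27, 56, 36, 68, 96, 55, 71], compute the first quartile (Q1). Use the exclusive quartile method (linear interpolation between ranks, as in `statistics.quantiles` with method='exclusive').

42

Step 1: Sort the data: [6, 27, 36, 44, 55, 56, 60, 68, 68, 71, 76, 78, 93, 96]
Step 2: n = 14
Step 3: Using the exclusive quartile method:
  Q1 = 42
  Q2 (median) = 64
  Q3 = 76.5
  IQR = Q3 - Q1 = 76.5 - 42 = 34.5
Step 4: Q1 = 42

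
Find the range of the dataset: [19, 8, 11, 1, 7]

18

Step 1: Identify the maximum value: max = 19
Step 2: Identify the minimum value: min = 1
Step 3: Range = max - min = 19 - 1 = 18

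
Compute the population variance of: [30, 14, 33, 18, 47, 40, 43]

133.551

Step 1: Compute the mean: (30 + 14 + 33 + 18 + 47 + 40 + 43) / 7 = 32.1429
Step 2: Compute squared deviations from the mean:
  (30 - 32.1429)^2 = 4.5918
  (14 - 32.1429)^2 = 329.1633
  (33 - 32.1429)^2 = 0.7347
  (18 - 32.1429)^2 = 200.0204
  (47 - 32.1429)^2 = 220.7347
  (40 - 32.1429)^2 = 61.7347
  (43 - 32.1429)^2 = 117.8776
Step 3: Sum of squared deviations = 934.8571
Step 4: Population variance = 934.8571 / 7 = 133.551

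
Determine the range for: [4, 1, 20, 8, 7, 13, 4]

19

Step 1: Identify the maximum value: max = 20
Step 2: Identify the minimum value: min = 1
Step 3: Range = max - min = 20 - 1 = 19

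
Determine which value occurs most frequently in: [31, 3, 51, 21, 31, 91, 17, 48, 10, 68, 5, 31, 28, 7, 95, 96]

31

Step 1: Count the frequency of each value:
  3: appears 1 time(s)
  5: appears 1 time(s)
  7: appears 1 time(s)
  10: appears 1 time(s)
  17: appears 1 time(s)
  21: appears 1 time(s)
  28: appears 1 time(s)
  31: appears 3 time(s)
  48: appears 1 time(s)
  51: appears 1 time(s)
  68: appears 1 time(s)
  91: appears 1 time(s)
  95: appears 1 time(s)
  96: appears 1 time(s)
Step 2: The value 31 appears most frequently (3 times).
Step 3: Mode = 31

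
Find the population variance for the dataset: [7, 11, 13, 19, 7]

19.84

Step 1: Compute the mean: (7 + 11 + 13 + 19 + 7) / 5 = 11.4
Step 2: Compute squared deviations from the mean:
  (7 - 11.4)^2 = 19.36
  (11 - 11.4)^2 = 0.16
  (13 - 11.4)^2 = 2.56
  (19 - 11.4)^2 = 57.76
  (7 - 11.4)^2 = 19.36
Step 3: Sum of squared deviations = 99.2
Step 4: Population variance = 99.2 / 5 = 19.84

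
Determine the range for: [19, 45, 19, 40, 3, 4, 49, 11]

46

Step 1: Identify the maximum value: max = 49
Step 2: Identify the minimum value: min = 3
Step 3: Range = max - min = 49 - 3 = 46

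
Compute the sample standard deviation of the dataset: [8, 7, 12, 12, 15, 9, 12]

2.8115

Step 1: Compute the mean: 10.7143
Step 2: Sum of squared deviations from the mean: 47.4286
Step 3: Sample variance = 47.4286 / 6 = 7.9048
Step 4: Standard deviation = sqrt(7.9048) = 2.8115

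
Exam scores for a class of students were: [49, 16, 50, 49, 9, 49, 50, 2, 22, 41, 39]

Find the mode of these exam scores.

49

Step 1: Count the frequency of each value:
  2: appears 1 time(s)
  9: appears 1 time(s)
  16: appears 1 time(s)
  22: appears 1 time(s)
  39: appears 1 time(s)
  41: appears 1 time(s)
  49: appears 3 time(s)
  50: appears 2 time(s)
Step 2: The value 49 appears most frequently (3 times).
Step 3: Mode = 49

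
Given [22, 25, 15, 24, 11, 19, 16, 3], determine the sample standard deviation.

7.357

Step 1: Compute the mean: 16.875
Step 2: Sum of squared deviations from the mean: 378.875
Step 3: Sample variance = 378.875 / 7 = 54.125
Step 4: Standard deviation = sqrt(54.125) = 7.357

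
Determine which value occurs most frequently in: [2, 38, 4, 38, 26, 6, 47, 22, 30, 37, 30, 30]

30

Step 1: Count the frequency of each value:
  2: appears 1 time(s)
  4: appears 1 time(s)
  6: appears 1 time(s)
  22: appears 1 time(s)
  26: appears 1 time(s)
  30: appears 3 time(s)
  37: appears 1 time(s)
  38: appears 2 time(s)
  47: appears 1 time(s)
Step 2: The value 30 appears most frequently (3 times).
Step 3: Mode = 30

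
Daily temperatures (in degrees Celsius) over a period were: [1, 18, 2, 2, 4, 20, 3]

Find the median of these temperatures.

3

Step 1: Sort the data in ascending order: [1, 2, 2, 3, 4, 18, 20]
Step 2: The number of values is n = 7.
Step 3: Since n is odd, the median is the middle value at position 4: 3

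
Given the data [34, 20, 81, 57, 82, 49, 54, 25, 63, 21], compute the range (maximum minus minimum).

62

Step 1: Identify the maximum value: max = 82
Step 2: Identify the minimum value: min = 20
Step 3: Range = max - min = 82 - 20 = 62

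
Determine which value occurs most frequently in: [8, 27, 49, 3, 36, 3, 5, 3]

3

Step 1: Count the frequency of each value:
  3: appears 3 time(s)
  5: appears 1 time(s)
  8: appears 1 time(s)
  27: appears 1 time(s)
  36: appears 1 time(s)
  49: appears 1 time(s)
Step 2: The value 3 appears most frequently (3 times).
Step 3: Mode = 3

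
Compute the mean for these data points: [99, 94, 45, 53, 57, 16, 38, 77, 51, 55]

58.5

Step 1: Sum all values: 99 + 94 + 45 + 53 + 57 + 16 + 38 + 77 + 51 + 55 = 585
Step 2: Count the number of values: n = 10
Step 3: Mean = sum / n = 585 / 10 = 58.5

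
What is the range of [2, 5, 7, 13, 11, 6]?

11

Step 1: Identify the maximum value: max = 13
Step 2: Identify the minimum value: min = 2
Step 3: Range = max - min = 13 - 2 = 11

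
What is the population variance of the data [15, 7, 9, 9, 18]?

17.44

Step 1: Compute the mean: (15 + 7 + 9 + 9 + 18) / 5 = 11.6
Step 2: Compute squared deviations from the mean:
  (15 - 11.6)^2 = 11.56
  (7 - 11.6)^2 = 21.16
  (9 - 11.6)^2 = 6.76
  (9 - 11.6)^2 = 6.76
  (18 - 11.6)^2 = 40.96
Step 3: Sum of squared deviations = 87.2
Step 4: Population variance = 87.2 / 5 = 17.44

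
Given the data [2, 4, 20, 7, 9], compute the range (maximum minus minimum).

18

Step 1: Identify the maximum value: max = 20
Step 2: Identify the minimum value: min = 2
Step 3: Range = max - min = 20 - 2 = 18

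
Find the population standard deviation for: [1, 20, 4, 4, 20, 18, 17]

7.9102

Step 1: Compute the mean: 12
Step 2: Sum of squared deviations from the mean: 438
Step 3: Population variance = 438 / 7 = 62.5714
Step 4: Standard deviation = sqrt(62.5714) = 7.9102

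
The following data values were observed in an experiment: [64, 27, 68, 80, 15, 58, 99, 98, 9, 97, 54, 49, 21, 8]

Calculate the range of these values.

91

Step 1: Identify the maximum value: max = 99
Step 2: Identify the minimum value: min = 8
Step 3: Range = max - min = 99 - 8 = 91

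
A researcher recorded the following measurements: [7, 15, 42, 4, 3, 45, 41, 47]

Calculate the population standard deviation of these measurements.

18.6279

Step 1: Compute the mean: 25.5
Step 2: Sum of squared deviations from the mean: 2776
Step 3: Population variance = 2776 / 8 = 347
Step 4: Standard deviation = sqrt(347) = 18.6279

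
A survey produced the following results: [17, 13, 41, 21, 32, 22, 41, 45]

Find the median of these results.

27

Step 1: Sort the data in ascending order: [13, 17, 21, 22, 32, 41, 41, 45]
Step 2: The number of values is n = 8.
Step 3: Since n is even, the median is the average of positions 4 and 5:
  Median = (22 + 32) / 2 = 27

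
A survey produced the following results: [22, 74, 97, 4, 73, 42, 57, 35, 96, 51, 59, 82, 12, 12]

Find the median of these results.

54

Step 1: Sort the data in ascending order: [4, 12, 12, 22, 35, 42, 51, 57, 59, 73, 74, 82, 96, 97]
Step 2: The number of values is n = 14.
Step 3: Since n is even, the median is the average of positions 7 and 8:
  Median = (51 + 57) / 2 = 54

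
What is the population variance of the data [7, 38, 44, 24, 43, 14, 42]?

199.0612

Step 1: Compute the mean: (7 + 38 + 44 + 24 + 43 + 14 + 42) / 7 = 30.2857
Step 2: Compute squared deviations from the mean:
  (7 - 30.2857)^2 = 542.2245
  (38 - 30.2857)^2 = 59.5102
  (44 - 30.2857)^2 = 188.0816
  (24 - 30.2857)^2 = 39.5102
  (43 - 30.2857)^2 = 161.6531
  (14 - 30.2857)^2 = 265.2245
  (42 - 30.2857)^2 = 137.2245
Step 3: Sum of squared deviations = 1393.4286
Step 4: Population variance = 1393.4286 / 7 = 199.0612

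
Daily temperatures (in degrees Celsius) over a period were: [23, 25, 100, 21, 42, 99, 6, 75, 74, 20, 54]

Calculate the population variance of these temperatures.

1018.3636

Step 1: Compute the mean: (23 + 25 + 100 + 21 + 42 + 99 + 6 + 75 + 74 + 20 + 54) / 11 = 49
Step 2: Compute squared deviations from the mean:
  (23 - 49)^2 = 676
  (25 - 49)^2 = 576
  (100 - 49)^2 = 2601
  (21 - 49)^2 = 784
  (42 - 49)^2 = 49
  (99 - 49)^2 = 2500
  (6 - 49)^2 = 1849
  (75 - 49)^2 = 676
  (74 - 49)^2 = 625
  (20 - 49)^2 = 841
  (54 - 49)^2 = 25
Step 3: Sum of squared deviations = 11202
Step 4: Population variance = 11202 / 11 = 1018.3636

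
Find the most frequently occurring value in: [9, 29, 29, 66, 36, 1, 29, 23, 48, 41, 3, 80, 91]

29

Step 1: Count the frequency of each value:
  1: appears 1 time(s)
  3: appears 1 time(s)
  9: appears 1 time(s)
  23: appears 1 time(s)
  29: appears 3 time(s)
  36: appears 1 time(s)
  41: appears 1 time(s)
  48: appears 1 time(s)
  66: appears 1 time(s)
  80: appears 1 time(s)
  91: appears 1 time(s)
Step 2: The value 29 appears most frequently (3 times).
Step 3: Mode = 29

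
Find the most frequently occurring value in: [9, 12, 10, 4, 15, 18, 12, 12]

12

Step 1: Count the frequency of each value:
  4: appears 1 time(s)
  9: appears 1 time(s)
  10: appears 1 time(s)
  12: appears 3 time(s)
  15: appears 1 time(s)
  18: appears 1 time(s)
Step 2: The value 12 appears most frequently (3 times).
Step 3: Mode = 12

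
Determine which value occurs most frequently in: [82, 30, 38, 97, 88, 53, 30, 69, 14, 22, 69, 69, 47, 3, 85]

69

Step 1: Count the frequency of each value:
  3: appears 1 time(s)
  14: appears 1 time(s)
  22: appears 1 time(s)
  30: appears 2 time(s)
  38: appears 1 time(s)
  47: appears 1 time(s)
  53: appears 1 time(s)
  69: appears 3 time(s)
  82: appears 1 time(s)
  85: appears 1 time(s)
  88: appears 1 time(s)
  97: appears 1 time(s)
Step 2: The value 69 appears most frequently (3 times).
Step 3: Mode = 69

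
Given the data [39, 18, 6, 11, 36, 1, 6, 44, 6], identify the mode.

6

Step 1: Count the frequency of each value:
  1: appears 1 time(s)
  6: appears 3 time(s)
  11: appears 1 time(s)
  18: appears 1 time(s)
  36: appears 1 time(s)
  39: appears 1 time(s)
  44: appears 1 time(s)
Step 2: The value 6 appears most frequently (3 times).
Step 3: Mode = 6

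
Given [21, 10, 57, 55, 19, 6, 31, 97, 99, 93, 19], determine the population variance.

1184.0826

Step 1: Compute the mean: (21 + 10 + 57 + 55 + 19 + 6 + 31 + 97 + 99 + 93 + 19) / 11 = 46.0909
Step 2: Compute squared deviations from the mean:
  (21 - 46.0909)^2 = 629.5537
  (10 - 46.0909)^2 = 1302.5537
  (57 - 46.0909)^2 = 119.0083
  (55 - 46.0909)^2 = 79.3719
  (19 - 46.0909)^2 = 733.9174
  (6 - 46.0909)^2 = 1607.281
  (31 - 46.0909)^2 = 227.7355
  (97 - 46.0909)^2 = 2591.7355
  (99 - 46.0909)^2 = 2799.3719
  (93 - 46.0909)^2 = 2200.4628
  (19 - 46.0909)^2 = 733.9174
Step 3: Sum of squared deviations = 13024.9091
Step 4: Population variance = 13024.9091 / 11 = 1184.0826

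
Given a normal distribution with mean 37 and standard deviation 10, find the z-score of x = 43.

0.6

Step 1: Recall the z-score formula: z = (x - mu) / sigma
Step 2: Substitute values: z = (43 - 37) / 10
Step 3: z = 6 / 10 = 0.6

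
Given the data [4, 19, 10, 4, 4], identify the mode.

4

Step 1: Count the frequency of each value:
  4: appears 3 time(s)
  10: appears 1 time(s)
  19: appears 1 time(s)
Step 2: The value 4 appears most frequently (3 times).
Step 3: Mode = 4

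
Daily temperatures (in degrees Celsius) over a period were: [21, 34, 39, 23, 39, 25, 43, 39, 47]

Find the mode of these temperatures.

39

Step 1: Count the frequency of each value:
  21: appears 1 time(s)
  23: appears 1 time(s)
  25: appears 1 time(s)
  34: appears 1 time(s)
  39: appears 3 time(s)
  43: appears 1 time(s)
  47: appears 1 time(s)
Step 2: The value 39 appears most frequently (3 times).
Step 3: Mode = 39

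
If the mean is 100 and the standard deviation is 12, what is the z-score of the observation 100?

0

Step 1: Recall the z-score formula: z = (x - mu) / sigma
Step 2: Substitute values: z = (100 - 100) / 12
Step 3: z = 0 / 12 = 0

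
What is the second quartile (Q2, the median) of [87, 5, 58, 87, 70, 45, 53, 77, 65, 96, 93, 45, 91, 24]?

67.5

Step 1: Sort the data: [5, 24, 45, 45, 53, 58, 65, 70, 77, 87, 87, 91, 93, 96]
Step 2: n = 14
Step 3: Q2 is the median. Since n is even, it is the average of the values at positions 7 and 8:
  Q2 = (65 + 70) / 2 = 67.5
Step 4: Q2 = 67.5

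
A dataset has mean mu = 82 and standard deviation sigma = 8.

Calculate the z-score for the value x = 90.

1

Step 1: Recall the z-score formula: z = (x - mu) / sigma
Step 2: Substitute values: z = (90 - 82) / 8
Step 3: z = 8 / 8 = 1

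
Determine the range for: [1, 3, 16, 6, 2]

15

Step 1: Identify the maximum value: max = 16
Step 2: Identify the minimum value: min = 1
Step 3: Range = max - min = 16 - 1 = 15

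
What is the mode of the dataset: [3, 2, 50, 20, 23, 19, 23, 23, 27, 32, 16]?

23

Step 1: Count the frequency of each value:
  2: appears 1 time(s)
  3: appears 1 time(s)
  16: appears 1 time(s)
  19: appears 1 time(s)
  20: appears 1 time(s)
  23: appears 3 time(s)
  27: appears 1 time(s)
  32: appears 1 time(s)
  50: appears 1 time(s)
Step 2: The value 23 appears most frequently (3 times).
Step 3: Mode = 23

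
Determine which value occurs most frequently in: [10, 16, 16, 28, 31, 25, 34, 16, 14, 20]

16

Step 1: Count the frequency of each value:
  10: appears 1 time(s)
  14: appears 1 time(s)
  16: appears 3 time(s)
  20: appears 1 time(s)
  25: appears 1 time(s)
  28: appears 1 time(s)
  31: appears 1 time(s)
  34: appears 1 time(s)
Step 2: The value 16 appears most frequently (3 times).
Step 3: Mode = 16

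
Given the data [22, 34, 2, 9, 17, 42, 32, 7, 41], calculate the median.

22

Step 1: Sort the data in ascending order: [2, 7, 9, 17, 22, 32, 34, 41, 42]
Step 2: The number of values is n = 9.
Step 3: Since n is odd, the median is the middle value at position 5: 22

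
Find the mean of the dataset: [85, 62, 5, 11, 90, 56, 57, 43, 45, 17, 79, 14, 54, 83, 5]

47.0667

Step 1: Sum all values: 85 + 62 + 5 + 11 + 90 + 56 + 57 + 43 + 45 + 17 + 79 + 14 + 54 + 83 + 5 = 706
Step 2: Count the number of values: n = 15
Step 3: Mean = sum / n = 706 / 15 = 47.0667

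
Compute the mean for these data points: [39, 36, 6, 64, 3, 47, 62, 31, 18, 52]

35.8

Step 1: Sum all values: 39 + 36 + 6 + 64 + 3 + 47 + 62 + 31 + 18 + 52 = 358
Step 2: Count the number of values: n = 10
Step 3: Mean = sum / n = 358 / 10 = 35.8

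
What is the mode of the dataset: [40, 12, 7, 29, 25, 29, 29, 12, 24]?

29

Step 1: Count the frequency of each value:
  7: appears 1 time(s)
  12: appears 2 time(s)
  24: appears 1 time(s)
  25: appears 1 time(s)
  29: appears 3 time(s)
  40: appears 1 time(s)
Step 2: The value 29 appears most frequently (3 times).
Step 3: Mode = 29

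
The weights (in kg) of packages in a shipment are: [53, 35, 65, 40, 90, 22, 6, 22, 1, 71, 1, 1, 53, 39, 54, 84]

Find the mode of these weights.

1

Step 1: Count the frequency of each value:
  1: appears 3 time(s)
  6: appears 1 time(s)
  22: appears 2 time(s)
  35: appears 1 time(s)
  39: appears 1 time(s)
  40: appears 1 time(s)
  53: appears 2 time(s)
  54: appears 1 time(s)
  65: appears 1 time(s)
  71: appears 1 time(s)
  84: appears 1 time(s)
  90: appears 1 time(s)
Step 2: The value 1 appears most frequently (3 times).
Step 3: Mode = 1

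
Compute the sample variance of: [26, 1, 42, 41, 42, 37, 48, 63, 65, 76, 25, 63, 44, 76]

442.2473

Step 1: Compute the mean: (26 + 1 + 42 + 41 + 42 + 37 + 48 + 63 + 65 + 76 + 25 + 63 + 44 + 76) / 14 = 46.3571
Step 2: Compute squared deviations from the mean:
  (26 - 46.3571)^2 = 414.4133
  (1 - 46.3571)^2 = 2057.2704
  (42 - 46.3571)^2 = 18.9847
  (41 - 46.3571)^2 = 28.699
  (42 - 46.3571)^2 = 18.9847
  (37 - 46.3571)^2 = 87.5561
  (48 - 46.3571)^2 = 2.699
  (63 - 46.3571)^2 = 276.9847
  (65 - 46.3571)^2 = 347.5561
  (76 - 46.3571)^2 = 878.699
  (25 - 46.3571)^2 = 456.1276
  (63 - 46.3571)^2 = 276.9847
  (44 - 46.3571)^2 = 5.5561
  (76 - 46.3571)^2 = 878.699
Step 3: Sum of squared deviations = 5749.2143
Step 4: Sample variance = 5749.2143 / 13 = 442.2473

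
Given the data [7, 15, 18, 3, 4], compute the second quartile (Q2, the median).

7

Step 1: Sort the data: [3, 4, 7, 15, 18]
Step 2: n = 5
Step 3: Q2 is the median. Since n is odd, it is the middle value at position 3: 7
Step 4: Q2 = 7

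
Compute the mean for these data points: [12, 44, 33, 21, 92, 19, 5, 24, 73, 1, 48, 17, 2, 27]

29.8571

Step 1: Sum all values: 12 + 44 + 33 + 21 + 92 + 19 + 5 + 24 + 73 + 1 + 48 + 17 + 2 + 27 = 418
Step 2: Count the number of values: n = 14
Step 3: Mean = sum / n = 418 / 14 = 29.8571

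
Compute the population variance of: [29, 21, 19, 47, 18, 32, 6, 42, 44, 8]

192.44

Step 1: Compute the mean: (29 + 21 + 19 + 47 + 18 + 32 + 6 + 42 + 44 + 8) / 10 = 26.6
Step 2: Compute squared deviations from the mean:
  (29 - 26.6)^2 = 5.76
  (21 - 26.6)^2 = 31.36
  (19 - 26.6)^2 = 57.76
  (47 - 26.6)^2 = 416.16
  (18 - 26.6)^2 = 73.96
  (32 - 26.6)^2 = 29.16
  (6 - 26.6)^2 = 424.36
  (42 - 26.6)^2 = 237.16
  (44 - 26.6)^2 = 302.76
  (8 - 26.6)^2 = 345.96
Step 3: Sum of squared deviations = 1924.4
Step 4: Population variance = 1924.4 / 10 = 192.44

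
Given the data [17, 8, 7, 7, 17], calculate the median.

8

Step 1: Sort the data in ascending order: [7, 7, 8, 17, 17]
Step 2: The number of values is n = 5.
Step 3: Since n is odd, the median is the middle value at position 3: 8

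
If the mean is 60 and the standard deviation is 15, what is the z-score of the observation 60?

0

Step 1: Recall the z-score formula: z = (x - mu) / sigma
Step 2: Substitute values: z = (60 - 60) / 15
Step 3: z = 0 / 15 = 0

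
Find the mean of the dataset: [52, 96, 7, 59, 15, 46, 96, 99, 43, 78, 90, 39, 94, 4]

58.4286

Step 1: Sum all values: 52 + 96 + 7 + 59 + 15 + 46 + 96 + 99 + 43 + 78 + 90 + 39 + 94 + 4 = 818
Step 2: Count the number of values: n = 14
Step 3: Mean = sum / n = 818 / 14 = 58.4286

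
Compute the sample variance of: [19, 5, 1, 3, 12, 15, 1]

53

Step 1: Compute the mean: (19 + 5 + 1 + 3 + 12 + 15 + 1) / 7 = 8
Step 2: Compute squared deviations from the mean:
  (19 - 8)^2 = 121
  (5 - 8)^2 = 9
  (1 - 8)^2 = 49
  (3 - 8)^2 = 25
  (12 - 8)^2 = 16
  (15 - 8)^2 = 49
  (1 - 8)^2 = 49
Step 3: Sum of squared deviations = 318
Step 4: Sample variance = 318 / 6 = 53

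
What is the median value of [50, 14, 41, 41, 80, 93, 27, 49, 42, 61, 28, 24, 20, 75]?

41.5

Step 1: Sort the data in ascending order: [14, 20, 24, 27, 28, 41, 41, 42, 49, 50, 61, 75, 80, 93]
Step 2: The number of values is n = 14.
Step 3: Since n is even, the median is the average of positions 7 and 8:
  Median = (41 + 42) / 2 = 41.5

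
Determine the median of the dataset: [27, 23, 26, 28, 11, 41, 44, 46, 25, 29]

27.5

Step 1: Sort the data in ascending order: [11, 23, 25, 26, 27, 28, 29, 41, 44, 46]
Step 2: The number of values is n = 10.
Step 3: Since n is even, the median is the average of positions 5 and 6:
  Median = (27 + 28) / 2 = 27.5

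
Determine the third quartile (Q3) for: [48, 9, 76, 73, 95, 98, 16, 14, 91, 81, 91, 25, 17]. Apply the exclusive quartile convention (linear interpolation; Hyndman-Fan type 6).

91

Step 1: Sort the data: [9, 14, 16, 17, 25, 48, 73, 76, 81, 91, 91, 95, 98]
Step 2: n = 13
Step 3: Using the exclusive quartile method:
  Q1 = 16.5
  Q2 (median) = 73
  Q3 = 91
  IQR = Q3 - Q1 = 91 - 16.5 = 74.5
Step 4: Q3 = 91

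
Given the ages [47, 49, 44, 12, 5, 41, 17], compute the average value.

30.7143

Step 1: Sum all values: 47 + 49 + 44 + 12 + 5 + 41 + 17 = 215
Step 2: Count the number of values: n = 7
Step 3: Mean = sum / n = 215 / 7 = 30.7143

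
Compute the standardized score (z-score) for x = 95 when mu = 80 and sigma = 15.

1

Step 1: Recall the z-score formula: z = (x - mu) / sigma
Step 2: Substitute values: z = (95 - 80) / 15
Step 3: z = 15 / 15 = 1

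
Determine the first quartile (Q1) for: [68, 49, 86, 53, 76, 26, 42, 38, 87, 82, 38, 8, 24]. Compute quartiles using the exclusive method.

32

Step 1: Sort the data: [8, 24, 26, 38, 38, 42, 49, 53, 68, 76, 82, 86, 87]
Step 2: n = 13
Step 3: Using the exclusive quartile method:
  Q1 = 32
  Q2 (median) = 49
  Q3 = 79
  IQR = Q3 - Q1 = 79 - 32 = 47
Step 4: Q1 = 32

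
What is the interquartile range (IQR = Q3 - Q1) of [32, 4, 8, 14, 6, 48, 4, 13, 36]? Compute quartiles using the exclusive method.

29

Step 1: Sort the data: [4, 4, 6, 8, 13, 14, 32, 36, 48]
Step 2: n = 9
Step 3: Using the exclusive quartile method:
  Q1 = 5
  Q2 (median) = 13
  Q3 = 34
  IQR = Q3 - Q1 = 34 - 5 = 29
Step 4: IQR = 29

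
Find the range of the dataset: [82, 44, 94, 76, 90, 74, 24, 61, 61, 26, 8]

86

Step 1: Identify the maximum value: max = 94
Step 2: Identify the minimum value: min = 8
Step 3: Range = max - min = 94 - 8 = 86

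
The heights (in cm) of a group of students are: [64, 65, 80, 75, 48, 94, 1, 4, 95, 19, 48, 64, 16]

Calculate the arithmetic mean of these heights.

51.7692

Step 1: Sum all values: 64 + 65 + 80 + 75 + 48 + 94 + 1 + 4 + 95 + 19 + 48 + 64 + 16 = 673
Step 2: Count the number of values: n = 13
Step 3: Mean = sum / n = 673 / 13 = 51.7692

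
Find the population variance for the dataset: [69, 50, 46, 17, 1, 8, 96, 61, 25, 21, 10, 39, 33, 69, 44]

667.5289

Step 1: Compute the mean: (69 + 50 + 46 + 17 + 1 + 8 + 96 + 61 + 25 + 21 + 10 + 39 + 33 + 69 + 44) / 15 = 39.2667
Step 2: Compute squared deviations from the mean:
  (69 - 39.2667)^2 = 884.0711
  (50 - 39.2667)^2 = 115.2044
  (46 - 39.2667)^2 = 45.3378
  (17 - 39.2667)^2 = 495.8044
  (1 - 39.2667)^2 = 1464.3378
  (8 - 39.2667)^2 = 977.6044
  (96 - 39.2667)^2 = 3218.6711
  (61 - 39.2667)^2 = 472.3378
  (25 - 39.2667)^2 = 203.5378
  (21 - 39.2667)^2 = 333.6711
  (10 - 39.2667)^2 = 856.5378
  (39 - 39.2667)^2 = 0.0711
  (33 - 39.2667)^2 = 39.2711
  (69 - 39.2667)^2 = 884.0711
  (44 - 39.2667)^2 = 22.4044
Step 3: Sum of squared deviations = 10012.9333
Step 4: Population variance = 10012.9333 / 15 = 667.5289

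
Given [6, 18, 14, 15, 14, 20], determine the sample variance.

23.1

Step 1: Compute the mean: (6 + 18 + 14 + 15 + 14 + 20) / 6 = 14.5
Step 2: Compute squared deviations from the mean:
  (6 - 14.5)^2 = 72.25
  (18 - 14.5)^2 = 12.25
  (14 - 14.5)^2 = 0.25
  (15 - 14.5)^2 = 0.25
  (14 - 14.5)^2 = 0.25
  (20 - 14.5)^2 = 30.25
Step 3: Sum of squared deviations = 115.5
Step 4: Sample variance = 115.5 / 5 = 23.1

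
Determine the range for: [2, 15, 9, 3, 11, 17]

15

Step 1: Identify the maximum value: max = 17
Step 2: Identify the minimum value: min = 2
Step 3: Range = max - min = 17 - 2 = 15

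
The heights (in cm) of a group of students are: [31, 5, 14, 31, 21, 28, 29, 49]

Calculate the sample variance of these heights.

171.7143

Step 1: Compute the mean: (31 + 5 + 14 + 31 + 21 + 28 + 29 + 49) / 8 = 26
Step 2: Compute squared deviations from the mean:
  (31 - 26)^2 = 25
  (5 - 26)^2 = 441
  (14 - 26)^2 = 144
  (31 - 26)^2 = 25
  (21 - 26)^2 = 25
  (28 - 26)^2 = 4
  (29 - 26)^2 = 9
  (49 - 26)^2 = 529
Step 3: Sum of squared deviations = 1202
Step 4: Sample variance = 1202 / 7 = 171.7143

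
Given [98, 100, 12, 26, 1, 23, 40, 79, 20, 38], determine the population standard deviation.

33.9737

Step 1: Compute the mean: 43.7
Step 2: Sum of squared deviations from the mean: 11542.1
Step 3: Population variance = 11542.1 / 10 = 1154.21
Step 4: Standard deviation = sqrt(1154.21) = 33.9737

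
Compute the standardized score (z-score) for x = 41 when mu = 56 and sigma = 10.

-1.5

Step 1: Recall the z-score formula: z = (x - mu) / sigma
Step 2: Substitute values: z = (41 - 56) / 10
Step 3: z = -15 / 10 = -1.5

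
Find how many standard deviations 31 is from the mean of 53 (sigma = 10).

-2.2

Step 1: Recall the z-score formula: z = (x - mu) / sigma
Step 2: Substitute values: z = (31 - 53) / 10
Step 3: z = -22 / 10 = -2.2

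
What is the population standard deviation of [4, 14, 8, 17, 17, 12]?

4.7258

Step 1: Compute the mean: 12
Step 2: Sum of squared deviations from the mean: 134
Step 3: Population variance = 134 / 6 = 22.3333
Step 4: Standard deviation = sqrt(22.3333) = 4.7258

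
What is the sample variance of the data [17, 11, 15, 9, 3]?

30

Step 1: Compute the mean: (17 + 11 + 15 + 9 + 3) / 5 = 11
Step 2: Compute squared deviations from the mean:
  (17 - 11)^2 = 36
  (11 - 11)^2 = 0
  (15 - 11)^2 = 16
  (9 - 11)^2 = 4
  (3 - 11)^2 = 64
Step 3: Sum of squared deviations = 120
Step 4: Sample variance = 120 / 4 = 30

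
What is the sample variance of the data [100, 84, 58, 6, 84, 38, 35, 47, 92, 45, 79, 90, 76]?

790.9744

Step 1: Compute the mean: (100 + 84 + 58 + 6 + 84 + 38 + 35 + 47 + 92 + 45 + 79 + 90 + 76) / 13 = 64.1538
Step 2: Compute squared deviations from the mean:
  (100 - 64.1538)^2 = 1284.9467
  (84 - 64.1538)^2 = 393.8698
  (58 - 64.1538)^2 = 37.8698
  (6 - 64.1538)^2 = 3381.8698
  (84 - 64.1538)^2 = 393.8698
  (38 - 64.1538)^2 = 684.0237
  (35 - 64.1538)^2 = 849.9467
  (47 - 64.1538)^2 = 294.2544
  (92 - 64.1538)^2 = 775.4083
  (45 - 64.1538)^2 = 366.8698
  (79 - 64.1538)^2 = 220.4083
  (90 - 64.1538)^2 = 668.0237
  (76 - 64.1538)^2 = 140.3314
Step 3: Sum of squared deviations = 9491.6923
Step 4: Sample variance = 9491.6923 / 12 = 790.9744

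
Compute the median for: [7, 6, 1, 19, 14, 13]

10

Step 1: Sort the data in ascending order: [1, 6, 7, 13, 14, 19]
Step 2: The number of values is n = 6.
Step 3: Since n is even, the median is the average of positions 3 and 4:
  Median = (7 + 13) / 2 = 10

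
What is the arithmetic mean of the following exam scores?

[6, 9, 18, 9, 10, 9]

10.1667

Step 1: Sum all values: 6 + 9 + 18 + 9 + 10 + 9 = 61
Step 2: Count the number of values: n = 6
Step 3: Mean = sum / n = 61 / 6 = 10.1667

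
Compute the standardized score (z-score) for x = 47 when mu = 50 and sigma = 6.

-0.5

Step 1: Recall the z-score formula: z = (x - mu) / sigma
Step 2: Substitute values: z = (47 - 50) / 6
Step 3: z = -3 / 6 = -0.5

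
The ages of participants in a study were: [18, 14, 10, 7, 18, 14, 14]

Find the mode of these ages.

14

Step 1: Count the frequency of each value:
  7: appears 1 time(s)
  10: appears 1 time(s)
  14: appears 3 time(s)
  18: appears 2 time(s)
Step 2: The value 14 appears most frequently (3 times).
Step 3: Mode = 14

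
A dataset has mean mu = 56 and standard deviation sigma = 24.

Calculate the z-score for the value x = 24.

-1.3333

Step 1: Recall the z-score formula: z = (x - mu) / sigma
Step 2: Substitute values: z = (24 - 56) / 24
Step 3: z = -32 / 24 = -1.3333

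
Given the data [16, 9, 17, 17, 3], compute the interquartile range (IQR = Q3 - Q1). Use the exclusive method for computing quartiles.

11

Step 1: Sort the data: [3, 9, 16, 17, 17]
Step 2: n = 5
Step 3: Using the exclusive quartile method:
  Q1 = 6
  Q2 (median) = 16
  Q3 = 17
  IQR = Q3 - Q1 = 17 - 6 = 11
Step 4: IQR = 11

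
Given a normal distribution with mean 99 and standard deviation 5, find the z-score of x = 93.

-1.2

Step 1: Recall the z-score formula: z = (x - mu) / sigma
Step 2: Substitute values: z = (93 - 99) / 5
Step 3: z = -6 / 5 = -1.2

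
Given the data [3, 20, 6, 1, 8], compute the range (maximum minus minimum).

19

Step 1: Identify the maximum value: max = 20
Step 2: Identify the minimum value: min = 1
Step 3: Range = max - min = 20 - 1 = 19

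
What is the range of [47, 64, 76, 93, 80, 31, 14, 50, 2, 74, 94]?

92

Step 1: Identify the maximum value: max = 94
Step 2: Identify the minimum value: min = 2
Step 3: Range = max - min = 94 - 2 = 92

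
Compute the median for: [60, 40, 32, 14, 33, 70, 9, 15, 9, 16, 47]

32

Step 1: Sort the data in ascending order: [9, 9, 14, 15, 16, 32, 33, 40, 47, 60, 70]
Step 2: The number of values is n = 11.
Step 3: Since n is odd, the median is the middle value at position 6: 32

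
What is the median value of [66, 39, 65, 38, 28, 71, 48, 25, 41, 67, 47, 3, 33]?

41

Step 1: Sort the data in ascending order: [3, 25, 28, 33, 38, 39, 41, 47, 48, 65, 66, 67, 71]
Step 2: The number of values is n = 13.
Step 3: Since n is odd, the median is the middle value at position 7: 41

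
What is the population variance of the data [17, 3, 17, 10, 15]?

28.64

Step 1: Compute the mean: (17 + 3 + 17 + 10 + 15) / 5 = 12.4
Step 2: Compute squared deviations from the mean:
  (17 - 12.4)^2 = 21.16
  (3 - 12.4)^2 = 88.36
  (17 - 12.4)^2 = 21.16
  (10 - 12.4)^2 = 5.76
  (15 - 12.4)^2 = 6.76
Step 3: Sum of squared deviations = 143.2
Step 4: Population variance = 143.2 / 5 = 28.64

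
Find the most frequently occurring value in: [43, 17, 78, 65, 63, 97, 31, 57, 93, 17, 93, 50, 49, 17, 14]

17

Step 1: Count the frequency of each value:
  14: appears 1 time(s)
  17: appears 3 time(s)
  31: appears 1 time(s)
  43: appears 1 time(s)
  49: appears 1 time(s)
  50: appears 1 time(s)
  57: appears 1 time(s)
  63: appears 1 time(s)
  65: appears 1 time(s)
  78: appears 1 time(s)
  93: appears 2 time(s)
  97: appears 1 time(s)
Step 2: The value 17 appears most frequently (3 times).
Step 3: Mode = 17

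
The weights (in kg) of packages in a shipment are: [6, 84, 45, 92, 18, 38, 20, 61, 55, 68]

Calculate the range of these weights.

86

Step 1: Identify the maximum value: max = 92
Step 2: Identify the minimum value: min = 6
Step 3: Range = max - min = 92 - 6 = 86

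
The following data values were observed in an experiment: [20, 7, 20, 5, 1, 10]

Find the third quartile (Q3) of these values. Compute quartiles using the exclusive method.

20

Step 1: Sort the data: [1, 5, 7, 10, 20, 20]
Step 2: n = 6
Step 3: Using the exclusive quartile method:
  Q1 = 4
  Q2 (median) = 8.5
  Q3 = 20
  IQR = Q3 - Q1 = 20 - 4 = 16
Step 4: Q3 = 20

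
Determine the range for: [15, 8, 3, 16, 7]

13

Step 1: Identify the maximum value: max = 16
Step 2: Identify the minimum value: min = 3
Step 3: Range = max - min = 16 - 3 = 13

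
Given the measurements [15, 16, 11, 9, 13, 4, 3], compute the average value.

10.1429

Step 1: Sum all values: 15 + 16 + 11 + 9 + 13 + 4 + 3 = 71
Step 2: Count the number of values: n = 7
Step 3: Mean = sum / n = 71 / 7 = 10.1429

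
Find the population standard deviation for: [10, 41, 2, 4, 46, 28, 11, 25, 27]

14.8856

Step 1: Compute the mean: 21.5556
Step 2: Sum of squared deviations from the mean: 1994.2222
Step 3: Population variance = 1994.2222 / 9 = 221.5802
Step 4: Standard deviation = sqrt(221.5802) = 14.8856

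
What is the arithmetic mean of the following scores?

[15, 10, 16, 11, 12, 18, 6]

12.5714

Step 1: Sum all values: 15 + 10 + 16 + 11 + 12 + 18 + 6 = 88
Step 2: Count the number of values: n = 7
Step 3: Mean = sum / n = 88 / 7 = 12.5714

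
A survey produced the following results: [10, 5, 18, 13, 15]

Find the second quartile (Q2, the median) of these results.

13

Step 1: Sort the data: [5, 10, 13, 15, 18]
Step 2: n = 5
Step 3: Q2 is the median. Since n is odd, it is the middle value at position 3: 13
Step 4: Q2 = 13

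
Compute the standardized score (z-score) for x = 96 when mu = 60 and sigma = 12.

3

Step 1: Recall the z-score formula: z = (x - mu) / sigma
Step 2: Substitute values: z = (96 - 60) / 12
Step 3: z = 36 / 12 = 3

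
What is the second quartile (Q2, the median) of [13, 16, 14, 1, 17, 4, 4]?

13

Step 1: Sort the data: [1, 4, 4, 13, 14, 16, 17]
Step 2: n = 7
Step 3: Q2 is the median. Since n is odd, it is the middle value at position 4: 13
Step 4: Q2 = 13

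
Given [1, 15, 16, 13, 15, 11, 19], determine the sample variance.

33.4762

Step 1: Compute the mean: (1 + 15 + 16 + 13 + 15 + 11 + 19) / 7 = 12.8571
Step 2: Compute squared deviations from the mean:
  (1 - 12.8571)^2 = 140.5918
  (15 - 12.8571)^2 = 4.5918
  (16 - 12.8571)^2 = 9.8776
  (13 - 12.8571)^2 = 0.0204
  (15 - 12.8571)^2 = 4.5918
  (11 - 12.8571)^2 = 3.449
  (19 - 12.8571)^2 = 37.7347
Step 3: Sum of squared deviations = 200.8571
Step 4: Sample variance = 200.8571 / 6 = 33.4762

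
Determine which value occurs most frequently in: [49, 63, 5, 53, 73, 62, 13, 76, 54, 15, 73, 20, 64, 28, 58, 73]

73

Step 1: Count the frequency of each value:
  5: appears 1 time(s)
  13: appears 1 time(s)
  15: appears 1 time(s)
  20: appears 1 time(s)
  28: appears 1 time(s)
  49: appears 1 time(s)
  53: appears 1 time(s)
  54: appears 1 time(s)
  58: appears 1 time(s)
  62: appears 1 time(s)
  63: appears 1 time(s)
  64: appears 1 time(s)
  73: appears 3 time(s)
  76: appears 1 time(s)
Step 2: The value 73 appears most frequently (3 times).
Step 3: Mode = 73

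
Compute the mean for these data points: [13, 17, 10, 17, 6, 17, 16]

13.7143

Step 1: Sum all values: 13 + 17 + 10 + 17 + 6 + 17 + 16 = 96
Step 2: Count the number of values: n = 7
Step 3: Mean = sum / n = 96 / 7 = 13.7143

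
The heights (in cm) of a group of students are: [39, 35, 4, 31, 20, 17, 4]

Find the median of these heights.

20

Step 1: Sort the data in ascending order: [4, 4, 17, 20, 31, 35, 39]
Step 2: The number of values is n = 7.
Step 3: Since n is odd, the median is the middle value at position 4: 20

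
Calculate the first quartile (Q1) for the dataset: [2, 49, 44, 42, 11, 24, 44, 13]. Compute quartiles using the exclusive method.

11.5

Step 1: Sort the data: [2, 11, 13, 24, 42, 44, 44, 49]
Step 2: n = 8
Step 3: Using the exclusive quartile method:
  Q1 = 11.5
  Q2 (median) = 33
  Q3 = 44
  IQR = Q3 - Q1 = 44 - 11.5 = 32.5
Step 4: Q1 = 11.5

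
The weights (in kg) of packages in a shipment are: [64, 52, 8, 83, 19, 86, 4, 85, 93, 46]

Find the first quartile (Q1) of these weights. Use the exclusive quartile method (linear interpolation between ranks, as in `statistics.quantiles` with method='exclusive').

16.25

Step 1: Sort the data: [4, 8, 19, 46, 52, 64, 83, 85, 86, 93]
Step 2: n = 10
Step 3: Using the exclusive quartile method:
  Q1 = 16.25
  Q2 (median) = 58
  Q3 = 85.25
  IQR = Q3 - Q1 = 85.25 - 16.25 = 69
Step 4: Q1 = 16.25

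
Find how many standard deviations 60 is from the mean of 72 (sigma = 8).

-1.5

Step 1: Recall the z-score formula: z = (x - mu) / sigma
Step 2: Substitute values: z = (60 - 72) / 8
Step 3: z = -12 / 8 = -1.5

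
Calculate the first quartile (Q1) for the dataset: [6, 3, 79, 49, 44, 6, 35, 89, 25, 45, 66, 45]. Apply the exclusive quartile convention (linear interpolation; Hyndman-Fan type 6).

10.75

Step 1: Sort the data: [3, 6, 6, 25, 35, 44, 45, 45, 49, 66, 79, 89]
Step 2: n = 12
Step 3: Using the exclusive quartile method:
  Q1 = 10.75
  Q2 (median) = 44.5
  Q3 = 61.75
  IQR = Q3 - Q1 = 61.75 - 10.75 = 51
Step 4: Q1 = 10.75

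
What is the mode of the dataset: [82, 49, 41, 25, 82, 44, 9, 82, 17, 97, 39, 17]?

82

Step 1: Count the frequency of each value:
  9: appears 1 time(s)
  17: appears 2 time(s)
  25: appears 1 time(s)
  39: appears 1 time(s)
  41: appears 1 time(s)
  44: appears 1 time(s)
  49: appears 1 time(s)
  82: appears 3 time(s)
  97: appears 1 time(s)
Step 2: The value 82 appears most frequently (3 times).
Step 3: Mode = 82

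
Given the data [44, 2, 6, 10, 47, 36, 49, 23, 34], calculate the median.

34

Step 1: Sort the data in ascending order: [2, 6, 10, 23, 34, 36, 44, 47, 49]
Step 2: The number of values is n = 9.
Step 3: Since n is odd, the median is the middle value at position 5: 34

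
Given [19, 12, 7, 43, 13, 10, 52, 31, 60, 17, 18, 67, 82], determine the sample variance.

622.8077

Step 1: Compute the mean: (19 + 12 + 7 + 43 + 13 + 10 + 52 + 31 + 60 + 17 + 18 + 67 + 82) / 13 = 33.1538
Step 2: Compute squared deviations from the mean:
  (19 - 33.1538)^2 = 200.3314
  (12 - 33.1538)^2 = 447.4852
  (7 - 33.1538)^2 = 684.0237
  (43 - 33.1538)^2 = 96.9467
  (13 - 33.1538)^2 = 406.1775
  (10 - 33.1538)^2 = 536.1006
  (52 - 33.1538)^2 = 355.1775
  (31 - 33.1538)^2 = 4.6391
  (60 - 33.1538)^2 = 720.716
  (17 - 33.1538)^2 = 260.9467
  (18 - 33.1538)^2 = 229.6391
  (67 - 33.1538)^2 = 1145.5621
  (82 - 33.1538)^2 = 2385.9467
Step 3: Sum of squared deviations = 7473.6923
Step 4: Sample variance = 7473.6923 / 12 = 622.8077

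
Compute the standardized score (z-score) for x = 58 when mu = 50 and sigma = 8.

1

Step 1: Recall the z-score formula: z = (x - mu) / sigma
Step 2: Substitute values: z = (58 - 50) / 8
Step 3: z = 8 / 8 = 1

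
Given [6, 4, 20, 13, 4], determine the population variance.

39.04

Step 1: Compute the mean: (6 + 4 + 20 + 13 + 4) / 5 = 9.4
Step 2: Compute squared deviations from the mean:
  (6 - 9.4)^2 = 11.56
  (4 - 9.4)^2 = 29.16
  (20 - 9.4)^2 = 112.36
  (13 - 9.4)^2 = 12.96
  (4 - 9.4)^2 = 29.16
Step 3: Sum of squared deviations = 195.2
Step 4: Population variance = 195.2 / 5 = 39.04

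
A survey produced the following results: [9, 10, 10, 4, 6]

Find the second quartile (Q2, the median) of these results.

9

Step 1: Sort the data: [4, 6, 9, 10, 10]
Step 2: n = 5
Step 3: Q2 is the median. Since n is odd, it is the middle value at position 3: 9
Step 4: Q2 = 9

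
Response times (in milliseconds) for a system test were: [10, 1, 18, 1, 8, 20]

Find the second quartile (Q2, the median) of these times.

9

Step 1: Sort the data: [1, 1, 8, 10, 18, 20]
Step 2: n = 6
Step 3: Q2 is the median. Since n is even, it is the average of the values at positions 3 and 4:
  Q2 = (8 + 10) / 2 = 9
Step 4: Q2 = 9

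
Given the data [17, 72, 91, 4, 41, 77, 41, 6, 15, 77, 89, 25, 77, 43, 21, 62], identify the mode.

77

Step 1: Count the frequency of each value:
  4: appears 1 time(s)
  6: appears 1 time(s)
  15: appears 1 time(s)
  17: appears 1 time(s)
  21: appears 1 time(s)
  25: appears 1 time(s)
  41: appears 2 time(s)
  43: appears 1 time(s)
  62: appears 1 time(s)
  72: appears 1 time(s)
  77: appears 3 time(s)
  89: appears 1 time(s)
  91: appears 1 time(s)
Step 2: The value 77 appears most frequently (3 times).
Step 3: Mode = 77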